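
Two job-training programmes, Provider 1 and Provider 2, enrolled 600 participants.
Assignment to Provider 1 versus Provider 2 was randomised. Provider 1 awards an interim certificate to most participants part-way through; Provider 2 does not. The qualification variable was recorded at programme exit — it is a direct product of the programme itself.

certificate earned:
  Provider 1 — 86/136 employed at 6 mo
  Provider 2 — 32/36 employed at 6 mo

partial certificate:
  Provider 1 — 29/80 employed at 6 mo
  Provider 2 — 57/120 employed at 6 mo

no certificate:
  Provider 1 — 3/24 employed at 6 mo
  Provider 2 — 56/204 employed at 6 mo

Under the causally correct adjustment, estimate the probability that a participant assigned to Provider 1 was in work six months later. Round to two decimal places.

Provider 2 is higher inside every qualification attained during the programme stratum but Provider 1 is higher in aggregate. Whether to stratify depends on how qualification attained during the programme relates to the programme.
Qualification attained during the programme is recorded after the programme and is itself shifted by it — it sits on the causal path from programme to outcome. Conditioning on a mediator would strip out part of the effect we want; the pooled comparison gives the total causal effect.
So P(outcome | do(Provider 1)) is just the pooled rate for Provider 1: 118/240 = 0.492.

0.49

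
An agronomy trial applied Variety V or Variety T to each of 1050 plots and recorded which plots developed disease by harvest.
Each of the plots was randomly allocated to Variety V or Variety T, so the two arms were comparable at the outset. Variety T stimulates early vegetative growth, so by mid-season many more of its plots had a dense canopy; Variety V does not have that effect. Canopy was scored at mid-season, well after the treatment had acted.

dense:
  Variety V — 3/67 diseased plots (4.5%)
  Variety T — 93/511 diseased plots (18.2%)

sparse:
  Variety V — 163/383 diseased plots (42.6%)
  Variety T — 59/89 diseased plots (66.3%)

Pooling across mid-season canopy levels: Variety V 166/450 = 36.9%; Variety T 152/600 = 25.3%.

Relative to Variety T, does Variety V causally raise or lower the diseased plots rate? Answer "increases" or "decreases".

increases

The mid-season canopy-specific comparison favours Variety V throughout, but the pooled figures favour Variety T. The question is whether to condition on mid-season canopy.
Stratifying would compare varietys among plots the varietys themselves sorted into mid-season canopy groups — a form of selection on an intermediate. The unconditioned pooled rates give the total causal effect.
Pooled: Variety V 36.9% vs Variety T 25.3%; Variety T is lower overall.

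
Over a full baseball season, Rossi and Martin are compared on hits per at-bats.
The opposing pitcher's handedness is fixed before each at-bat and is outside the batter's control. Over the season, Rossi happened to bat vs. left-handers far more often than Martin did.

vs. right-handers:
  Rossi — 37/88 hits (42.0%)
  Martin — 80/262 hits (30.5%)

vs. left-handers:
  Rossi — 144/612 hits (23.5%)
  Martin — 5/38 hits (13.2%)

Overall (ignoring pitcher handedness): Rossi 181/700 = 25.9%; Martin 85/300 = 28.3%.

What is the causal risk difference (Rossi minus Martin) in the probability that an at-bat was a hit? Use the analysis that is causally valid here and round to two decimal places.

The stratified and pooled comparisons disagree (Rossi wins within each pitcher handedness; Martin wins overall), so the answer turns on the causal role of pitcher handedness.
Pitcher handedness differs across players for reasons unrelated to any effect of the player itself, and it separately predicts the outcome — a classic confounder. We must compare within pitcher handedness levels.
Adjusting over the population distribution of pitcher handedness: 0.350·(0.420−0.305) + 0.650·(0.235−0.132) = +0.108.

+0.11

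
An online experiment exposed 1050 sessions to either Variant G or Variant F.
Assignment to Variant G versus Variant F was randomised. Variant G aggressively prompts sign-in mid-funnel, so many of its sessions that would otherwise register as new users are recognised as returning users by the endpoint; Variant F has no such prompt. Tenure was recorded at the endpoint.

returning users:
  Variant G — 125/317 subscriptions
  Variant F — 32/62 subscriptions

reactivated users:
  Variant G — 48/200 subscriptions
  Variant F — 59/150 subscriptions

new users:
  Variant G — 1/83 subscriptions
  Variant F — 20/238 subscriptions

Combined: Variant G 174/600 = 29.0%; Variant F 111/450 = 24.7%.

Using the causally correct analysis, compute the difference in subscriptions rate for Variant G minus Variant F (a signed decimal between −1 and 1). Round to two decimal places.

The stratified and pooled comparisons disagree (Variant F wins within each user tenure; Variant G wins overall), so the answer turns on the causal role of user tenure.
User tenure is downstream of the variant. One should not condition on a consequence of treatment, so the overall rates are the right comparison.
The causal difference is the pooled difference: 0.290 − 0.247 = +0.043.

+0.04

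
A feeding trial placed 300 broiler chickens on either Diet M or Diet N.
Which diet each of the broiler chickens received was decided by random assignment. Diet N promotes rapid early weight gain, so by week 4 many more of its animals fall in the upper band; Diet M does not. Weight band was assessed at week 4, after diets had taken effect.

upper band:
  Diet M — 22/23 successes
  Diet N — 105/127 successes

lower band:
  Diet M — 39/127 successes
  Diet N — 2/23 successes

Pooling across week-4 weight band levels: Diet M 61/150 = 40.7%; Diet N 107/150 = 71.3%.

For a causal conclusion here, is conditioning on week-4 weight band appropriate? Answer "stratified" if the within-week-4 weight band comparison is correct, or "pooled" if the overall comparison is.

pooled

Week-4 weight band here is a post-treatment variable shaped by the diet; conditioning on it would introduce bias rather than remove it. The overall comparison is the causal one.
Pooled: Diet M 40.7% vs Diet N 71.3%; Diet N is higher overall.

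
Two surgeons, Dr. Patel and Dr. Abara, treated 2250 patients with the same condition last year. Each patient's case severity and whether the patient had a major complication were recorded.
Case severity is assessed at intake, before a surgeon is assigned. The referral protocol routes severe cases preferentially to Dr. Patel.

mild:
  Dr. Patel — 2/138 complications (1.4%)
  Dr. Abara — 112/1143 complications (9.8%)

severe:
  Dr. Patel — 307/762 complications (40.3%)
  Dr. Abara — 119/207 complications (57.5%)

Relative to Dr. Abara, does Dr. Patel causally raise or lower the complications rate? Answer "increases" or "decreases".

Nothing the surgeon does changes case severity; the imbalance is an allocation artefact. With case severity also predicting the outcome, the pooled figure is confounded, and the within-stratum comparison is the causal one.
Within each level — mild: 1.4% vs 9.8%; severe: 40.3% vs 57.5% — Dr. Patel is lower every time.

decreases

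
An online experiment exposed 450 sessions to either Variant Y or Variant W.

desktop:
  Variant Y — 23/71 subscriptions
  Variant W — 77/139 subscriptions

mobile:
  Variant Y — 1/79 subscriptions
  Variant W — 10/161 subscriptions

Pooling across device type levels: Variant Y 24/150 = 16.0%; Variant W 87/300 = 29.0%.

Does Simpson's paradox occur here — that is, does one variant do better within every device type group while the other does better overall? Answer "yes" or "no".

Within each device type level (desktop 32.4% vs 55.4%; mobile 1.3% vs 6.2%), Variant W has the higher rate every time. Pooled: 16.0% vs 29.0% — Variant W has the higher rate overall. They agree.

no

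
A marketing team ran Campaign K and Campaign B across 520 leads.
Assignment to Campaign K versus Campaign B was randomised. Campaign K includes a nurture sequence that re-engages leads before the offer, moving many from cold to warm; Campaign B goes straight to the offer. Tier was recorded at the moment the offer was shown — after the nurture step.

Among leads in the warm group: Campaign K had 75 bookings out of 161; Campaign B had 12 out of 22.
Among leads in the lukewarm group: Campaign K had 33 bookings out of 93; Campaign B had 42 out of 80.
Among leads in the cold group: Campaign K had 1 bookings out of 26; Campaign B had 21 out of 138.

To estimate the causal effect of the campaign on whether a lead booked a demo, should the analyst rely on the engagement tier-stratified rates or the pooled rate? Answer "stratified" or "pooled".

pooled

The stratified and pooled comparisons disagree (Campaign B wins within each engagement tier; Campaign K wins overall), so the answer turns on the causal role of engagement tier.
Engagement tier lies on the pathway campaign → engagement tier → outcome, so adjusting for it blocks the indirect effect. For the total causal effect of campaign, use the unadjusted pooled rates.
Pooled: Campaign K 38.9% vs Campaign B 31.2%; Campaign K is higher overall.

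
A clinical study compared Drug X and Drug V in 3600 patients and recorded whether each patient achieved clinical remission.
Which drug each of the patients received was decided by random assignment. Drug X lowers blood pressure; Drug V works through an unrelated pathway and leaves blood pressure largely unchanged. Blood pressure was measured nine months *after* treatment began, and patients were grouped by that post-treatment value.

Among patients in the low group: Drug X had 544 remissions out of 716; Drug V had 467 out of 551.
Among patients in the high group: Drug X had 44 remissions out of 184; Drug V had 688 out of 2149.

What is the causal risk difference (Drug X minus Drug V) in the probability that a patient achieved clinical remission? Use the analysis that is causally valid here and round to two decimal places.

+0.23

Blood pressure is recorded after the drug and is itself shifted by it — it sits on the causal path from drug to outcome. Conditioning on a mediator would strip out part of the effect we want; the pooled comparison gives the total causal effect.
The causal difference is the pooled difference: 0.653 − 0.428 = +0.226.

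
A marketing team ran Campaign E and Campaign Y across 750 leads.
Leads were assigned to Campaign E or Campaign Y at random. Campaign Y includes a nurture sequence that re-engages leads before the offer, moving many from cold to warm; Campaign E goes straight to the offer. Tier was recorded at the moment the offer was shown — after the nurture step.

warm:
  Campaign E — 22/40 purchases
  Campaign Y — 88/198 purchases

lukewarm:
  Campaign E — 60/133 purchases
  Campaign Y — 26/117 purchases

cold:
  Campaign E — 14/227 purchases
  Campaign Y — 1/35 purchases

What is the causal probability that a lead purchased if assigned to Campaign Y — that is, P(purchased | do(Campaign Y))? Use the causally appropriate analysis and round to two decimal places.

The distribution of engagement tier is itself part of what the campaign does — it is an intermediate outcome. Holding it fixed would remove that part of the effect; the total effect is the pooled difference.
So P(outcome | do(Campaign Y)) is just the pooled rate for Campaign Y: 115/350 = 0.329.

0.33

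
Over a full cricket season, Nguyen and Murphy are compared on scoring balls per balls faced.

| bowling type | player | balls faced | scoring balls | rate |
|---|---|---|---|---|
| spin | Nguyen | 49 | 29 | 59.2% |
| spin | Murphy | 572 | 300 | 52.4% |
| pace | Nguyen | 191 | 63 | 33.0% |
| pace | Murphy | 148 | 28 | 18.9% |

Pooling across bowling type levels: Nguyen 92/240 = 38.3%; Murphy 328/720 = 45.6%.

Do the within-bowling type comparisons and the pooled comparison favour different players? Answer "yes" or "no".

Within each bowling type level (spin 59.2% vs 52.4%; pace 33.0% vs 18.9%), Nguyen has the higher rate every time. Pooled: 38.3% vs 45.6% — Murphy has the higher rate overall. The two comparisons disagree.

yes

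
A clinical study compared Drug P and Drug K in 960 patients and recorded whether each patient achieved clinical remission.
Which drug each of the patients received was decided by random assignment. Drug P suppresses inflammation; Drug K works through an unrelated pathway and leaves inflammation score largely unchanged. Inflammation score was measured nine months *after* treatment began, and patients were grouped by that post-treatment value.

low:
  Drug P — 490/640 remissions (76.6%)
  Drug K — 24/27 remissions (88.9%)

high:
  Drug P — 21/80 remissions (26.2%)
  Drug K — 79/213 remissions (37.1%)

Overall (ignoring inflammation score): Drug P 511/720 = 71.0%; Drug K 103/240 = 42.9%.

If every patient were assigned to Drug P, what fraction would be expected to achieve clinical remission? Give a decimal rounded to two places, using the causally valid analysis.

The stratified and pooled comparisons disagree (Drug K wins within each inflammation score; Drug P wins overall), so the answer turns on the causal role of inflammation score.
Inflammation score lies on the pathway drug → inflammation score → outcome, so adjusting for it blocks the indirect effect. For the total causal effect of drug, use the unadjusted pooled rates.
So P(outcome | do(Drug P)) is just the pooled rate for Drug P: 511/720 = 0.710.

0.71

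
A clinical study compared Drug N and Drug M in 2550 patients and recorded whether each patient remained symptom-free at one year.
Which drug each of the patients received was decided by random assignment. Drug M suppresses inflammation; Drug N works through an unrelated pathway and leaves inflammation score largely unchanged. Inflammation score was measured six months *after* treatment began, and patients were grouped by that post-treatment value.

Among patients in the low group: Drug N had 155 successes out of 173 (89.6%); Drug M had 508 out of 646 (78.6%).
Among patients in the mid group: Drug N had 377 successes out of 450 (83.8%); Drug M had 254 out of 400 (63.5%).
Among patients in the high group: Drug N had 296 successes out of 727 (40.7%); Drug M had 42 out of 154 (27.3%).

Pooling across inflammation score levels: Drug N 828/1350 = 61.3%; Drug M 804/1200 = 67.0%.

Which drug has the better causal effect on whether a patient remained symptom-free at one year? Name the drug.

Drug M

Inflammation score is recorded after the drug and is itself shifted by it — it sits on the causal path from drug to outcome. Conditioning on a mediator would strip out part of the effect we want; the pooled comparison gives the total causal effect.
Pooled: Drug N 61.3% vs Drug M 67.0%; Drug M is higher overall.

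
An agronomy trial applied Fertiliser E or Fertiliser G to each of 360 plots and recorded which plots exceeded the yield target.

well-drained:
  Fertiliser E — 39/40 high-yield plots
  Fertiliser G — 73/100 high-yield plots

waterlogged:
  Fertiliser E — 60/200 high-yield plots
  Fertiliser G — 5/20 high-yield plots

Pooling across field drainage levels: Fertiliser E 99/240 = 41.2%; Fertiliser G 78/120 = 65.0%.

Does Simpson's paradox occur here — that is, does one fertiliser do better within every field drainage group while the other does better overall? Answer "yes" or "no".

Within each field drainage level (well-drained 97.5% vs 73.0%; waterlogged 30.0% vs 25.0%), Fertiliser E has the higher rate every time. Pooled: 41.2% vs 65.0% — Fertiliser G has the higher rate overall. The two comparisons disagree.

yes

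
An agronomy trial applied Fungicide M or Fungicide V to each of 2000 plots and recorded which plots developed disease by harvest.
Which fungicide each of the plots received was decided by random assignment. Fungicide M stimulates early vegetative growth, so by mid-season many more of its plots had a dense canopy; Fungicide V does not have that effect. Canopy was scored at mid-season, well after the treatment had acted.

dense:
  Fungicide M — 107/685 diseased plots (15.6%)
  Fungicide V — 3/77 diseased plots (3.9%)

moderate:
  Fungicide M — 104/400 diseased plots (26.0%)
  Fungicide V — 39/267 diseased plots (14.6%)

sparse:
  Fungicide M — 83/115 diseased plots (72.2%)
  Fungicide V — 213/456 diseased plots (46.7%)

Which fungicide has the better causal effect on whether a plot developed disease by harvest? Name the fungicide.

Within every mid-season canopy level Fungicide V has the lower rate, yet pooled Fungicide M does — Simpson's reversal.
Because the fungicide influences mid-season canopy, mid-season canopy is a post-treatment mediator, not a confounder. Stratifying on it would bias the estimate; the causal effect is the crude pooled difference.
Pooled: Fungicide M 24.5% vs Fungicide V 31.9%; Fungicide M is lower overall.

Fungicide M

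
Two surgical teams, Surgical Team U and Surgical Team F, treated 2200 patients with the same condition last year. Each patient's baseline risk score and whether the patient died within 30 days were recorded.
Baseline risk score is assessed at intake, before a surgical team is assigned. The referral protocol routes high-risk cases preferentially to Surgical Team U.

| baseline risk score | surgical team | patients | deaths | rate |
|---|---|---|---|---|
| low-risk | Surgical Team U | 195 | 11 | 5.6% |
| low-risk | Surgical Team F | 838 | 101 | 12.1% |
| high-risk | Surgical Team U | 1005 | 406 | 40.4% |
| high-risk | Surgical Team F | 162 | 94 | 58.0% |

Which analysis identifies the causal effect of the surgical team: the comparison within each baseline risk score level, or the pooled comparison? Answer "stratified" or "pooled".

Baseline risk score is set before the surgical team has any effect — it is not caused by the surgical team — and it independently drives the outcome. That makes it a confounder, so the causal comparison is within baseline risk score levels.
Within each level — low-risk: 5.6% vs 12.1%; high-risk: 40.4% vs 58.0% — Surgical Team U is lower every time.

stratified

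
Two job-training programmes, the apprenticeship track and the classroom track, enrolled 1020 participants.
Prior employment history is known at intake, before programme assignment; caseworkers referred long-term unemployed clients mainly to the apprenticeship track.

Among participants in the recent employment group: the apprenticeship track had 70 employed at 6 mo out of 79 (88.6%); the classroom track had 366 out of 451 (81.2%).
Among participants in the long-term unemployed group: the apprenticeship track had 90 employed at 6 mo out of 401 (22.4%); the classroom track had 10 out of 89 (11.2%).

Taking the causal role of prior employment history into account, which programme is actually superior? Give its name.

the apprenticeship track is higher inside every prior employment history stratum but the classroom track is higher in aggregate. Whether to stratify depends on how prior employment history relates to the programme.
Nothing the programme does changes prior employment history; the imbalance is an allocation artefact. With prior employment history also predicting the outcome, the pooled figure is confounded, and the within-stratum comparison is the causal one.
Within each level — recent employment: 88.6% vs 81.2%; long-term unemployed: 22.4% vs 11.2% — the apprenticeship track is higher every time.

the apprenticeship track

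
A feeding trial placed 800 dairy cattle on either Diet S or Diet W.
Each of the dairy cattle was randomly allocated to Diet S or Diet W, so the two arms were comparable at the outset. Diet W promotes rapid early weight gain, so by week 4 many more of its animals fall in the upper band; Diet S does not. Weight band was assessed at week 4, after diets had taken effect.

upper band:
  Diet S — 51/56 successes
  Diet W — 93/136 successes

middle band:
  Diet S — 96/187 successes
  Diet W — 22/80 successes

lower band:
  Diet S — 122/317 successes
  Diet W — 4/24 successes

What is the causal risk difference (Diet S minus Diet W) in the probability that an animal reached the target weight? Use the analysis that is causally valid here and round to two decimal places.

The week-4 weight band-specific comparison favours Diet S throughout, but the pooled figures favour Diet W. The question is whether to condition on week-4 weight band.
Week-4 weight band is downstream of the diet. One should not condition on a consequence of treatment, so the overall rates are the right comparison.
The causal difference is the pooled difference: 0.480 − 0.496 = -0.015.

-0.02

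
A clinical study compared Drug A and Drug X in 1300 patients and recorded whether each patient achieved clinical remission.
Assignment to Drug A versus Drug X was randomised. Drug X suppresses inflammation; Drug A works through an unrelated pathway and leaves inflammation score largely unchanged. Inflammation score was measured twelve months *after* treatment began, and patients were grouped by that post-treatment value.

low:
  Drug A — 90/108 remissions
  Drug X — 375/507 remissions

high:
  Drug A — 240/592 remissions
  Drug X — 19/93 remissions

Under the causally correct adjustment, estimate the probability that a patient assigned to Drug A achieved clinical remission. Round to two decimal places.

0.47

Within every inflammation score level Drug A has the higher rate, yet pooled Drug X does — Simpson's reversal.
Inflammation score here is a post-treatment variable shaped by the drug; conditioning on it would introduce bias rather than remove it. The overall comparison is the causal one.
So P(outcome | do(Drug A)) is just the pooled rate for Drug A: 330/700 = 0.471.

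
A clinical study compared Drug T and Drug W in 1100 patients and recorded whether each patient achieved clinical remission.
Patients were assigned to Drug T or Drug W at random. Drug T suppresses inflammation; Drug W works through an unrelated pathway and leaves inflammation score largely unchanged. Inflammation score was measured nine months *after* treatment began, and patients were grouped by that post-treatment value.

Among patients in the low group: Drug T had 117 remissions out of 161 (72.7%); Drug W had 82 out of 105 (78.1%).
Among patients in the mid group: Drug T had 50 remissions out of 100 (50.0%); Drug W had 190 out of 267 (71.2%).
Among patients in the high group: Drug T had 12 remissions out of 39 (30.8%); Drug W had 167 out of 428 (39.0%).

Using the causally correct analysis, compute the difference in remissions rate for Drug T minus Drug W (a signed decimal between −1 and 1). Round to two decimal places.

+0.05

The inflammation score-specific comparison favours Drug W throughout, but the pooled figures favour Drug T. The question is whether to condition on inflammation score.
Inflammation score is downstream of the drug. One should not condition on a consequence of treatment, so the overall rates are the right comparison.
The causal difference is the pooled difference: 0.597 − 0.549 = +0.048.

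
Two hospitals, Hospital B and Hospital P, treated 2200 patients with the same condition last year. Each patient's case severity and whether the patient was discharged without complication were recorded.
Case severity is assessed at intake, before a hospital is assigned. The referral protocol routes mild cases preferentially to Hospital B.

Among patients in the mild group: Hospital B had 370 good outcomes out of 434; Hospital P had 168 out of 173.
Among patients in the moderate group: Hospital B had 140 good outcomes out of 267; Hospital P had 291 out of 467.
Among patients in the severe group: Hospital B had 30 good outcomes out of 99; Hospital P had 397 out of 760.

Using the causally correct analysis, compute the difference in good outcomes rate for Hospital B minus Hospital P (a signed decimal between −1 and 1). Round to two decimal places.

-0.15

Within every case severity level Hospital P has the higher rate, yet pooled Hospital B does — Simpson's reversal.
Here case severity is a common cause — it drives both which hospital a case falls under and the outcome. The crude comparison mixes populations; the stratum-specific rates are the causally relevant ones.
Adjusting over the population distribution of case severity: 0.276·(0.853−0.971) + 0.334·(0.524−0.623) + 0.390·(0.303−0.522) = -0.151.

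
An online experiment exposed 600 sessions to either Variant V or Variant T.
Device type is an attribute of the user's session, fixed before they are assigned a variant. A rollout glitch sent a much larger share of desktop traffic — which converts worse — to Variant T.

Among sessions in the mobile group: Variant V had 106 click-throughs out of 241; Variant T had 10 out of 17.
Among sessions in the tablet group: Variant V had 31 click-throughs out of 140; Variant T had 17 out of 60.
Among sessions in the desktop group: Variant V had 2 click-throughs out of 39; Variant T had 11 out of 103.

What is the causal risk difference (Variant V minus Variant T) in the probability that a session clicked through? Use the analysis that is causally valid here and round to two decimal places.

Here device type is a common cause — it drives both which variant a case falls under and the outcome. The crude comparison mixes populations; the stratum-specific rates are the causally relevant ones.
Adjusting over the population distribution of device type: 0.430·(0.440−0.588) + 0.333·(0.221−0.283) + 0.237·(0.051−0.107) = -0.098.

-0.10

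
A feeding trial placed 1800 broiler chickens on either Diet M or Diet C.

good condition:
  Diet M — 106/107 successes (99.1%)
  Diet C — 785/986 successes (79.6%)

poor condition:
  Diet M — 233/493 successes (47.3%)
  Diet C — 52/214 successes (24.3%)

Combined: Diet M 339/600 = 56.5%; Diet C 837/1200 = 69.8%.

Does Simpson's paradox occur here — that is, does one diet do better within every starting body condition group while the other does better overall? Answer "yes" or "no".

yes

Within each starting body condition level (good condition 99.1% vs 79.6%; poor condition 47.3% vs 24.3%), Diet M has the higher rate every time. Pooled: 56.5% vs 69.8% — Diet C has the higher rate overall. The two comparisons disagree.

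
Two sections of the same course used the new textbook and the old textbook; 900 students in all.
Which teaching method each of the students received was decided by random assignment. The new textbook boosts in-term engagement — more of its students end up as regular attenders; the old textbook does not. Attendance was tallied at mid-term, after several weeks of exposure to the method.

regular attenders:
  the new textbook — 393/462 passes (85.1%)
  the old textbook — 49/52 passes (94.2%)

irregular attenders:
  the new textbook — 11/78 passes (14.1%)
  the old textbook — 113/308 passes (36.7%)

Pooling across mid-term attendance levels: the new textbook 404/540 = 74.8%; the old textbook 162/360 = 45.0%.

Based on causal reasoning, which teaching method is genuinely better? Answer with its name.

the new textbook

The distribution of mid-term attendance is itself part of what the teaching method does — it is an intermediate outcome. Holding it fixed would remove that part of the effect; the total effect is the pooled difference.
Pooled: the new textbook 74.8% vs the old textbook 45.0%; the new textbook is higher overall.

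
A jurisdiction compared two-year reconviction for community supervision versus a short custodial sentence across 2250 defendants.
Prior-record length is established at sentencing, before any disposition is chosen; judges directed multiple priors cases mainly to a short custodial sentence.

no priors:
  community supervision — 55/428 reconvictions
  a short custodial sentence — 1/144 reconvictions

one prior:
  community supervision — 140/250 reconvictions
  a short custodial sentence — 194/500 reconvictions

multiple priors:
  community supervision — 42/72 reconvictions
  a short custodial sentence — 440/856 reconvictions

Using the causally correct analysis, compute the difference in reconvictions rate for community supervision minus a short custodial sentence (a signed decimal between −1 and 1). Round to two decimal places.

The stratified and pooled comparisons disagree (a short custodial sentence wins within each prior-record length; community supervision wins overall), so the answer turns on the causal role of prior-record length.
Prior-record length is set before the disposition has any effect — it is not caused by the disposition — and it independently drives the outcome. That makes it a confounder, so the causal comparison is within prior-record length levels.
Adjusting over the population distribution of prior-record length: 0.254·(0.129−0.007) + 0.333·(0.560−0.388) + 0.412·(0.583−0.514) = +0.117.

+0.12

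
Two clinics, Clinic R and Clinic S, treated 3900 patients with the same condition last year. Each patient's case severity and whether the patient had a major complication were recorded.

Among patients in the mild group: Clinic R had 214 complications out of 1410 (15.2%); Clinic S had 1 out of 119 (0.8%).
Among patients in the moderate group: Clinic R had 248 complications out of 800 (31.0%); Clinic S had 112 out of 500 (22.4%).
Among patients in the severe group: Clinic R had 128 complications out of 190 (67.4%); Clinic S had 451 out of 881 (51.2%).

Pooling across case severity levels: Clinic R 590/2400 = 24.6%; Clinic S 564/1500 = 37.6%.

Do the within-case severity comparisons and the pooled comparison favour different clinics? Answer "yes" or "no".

Within each case severity level (mild 15.2% vs 0.8%; moderate 31.0% vs 22.4%; severe 67.4% vs 51.2%), Clinic S has the lower rate every time. Pooled: 24.6% vs 37.6% — Clinic R has the lower rate overall. The two comparisons disagree.

yes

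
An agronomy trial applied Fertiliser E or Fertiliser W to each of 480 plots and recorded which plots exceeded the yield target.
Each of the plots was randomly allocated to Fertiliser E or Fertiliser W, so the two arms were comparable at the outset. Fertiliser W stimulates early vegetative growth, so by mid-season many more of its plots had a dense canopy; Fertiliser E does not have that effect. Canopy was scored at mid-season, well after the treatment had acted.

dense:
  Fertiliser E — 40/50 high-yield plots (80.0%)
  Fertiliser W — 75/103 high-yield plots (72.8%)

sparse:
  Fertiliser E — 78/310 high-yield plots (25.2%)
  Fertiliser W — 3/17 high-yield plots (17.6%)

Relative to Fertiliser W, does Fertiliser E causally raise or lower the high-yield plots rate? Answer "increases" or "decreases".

decreases

Mid-season canopy here is a post-treatment variable shaped by the fertiliser; conditioning on it would introduce bias rather than remove it. The overall comparison is the causal one.
Pooled: Fertiliser E 32.8% vs Fertiliser W 65.0%; Fertiliser W is higher overall.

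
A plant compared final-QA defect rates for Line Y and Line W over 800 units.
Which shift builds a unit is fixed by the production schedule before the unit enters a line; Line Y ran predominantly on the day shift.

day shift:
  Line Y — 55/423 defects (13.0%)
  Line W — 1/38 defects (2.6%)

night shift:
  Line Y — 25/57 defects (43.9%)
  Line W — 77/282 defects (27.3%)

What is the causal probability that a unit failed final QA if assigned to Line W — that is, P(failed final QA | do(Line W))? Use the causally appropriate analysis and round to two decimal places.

Since shift is a pre-existing factor (not a product of the line) and it affects the outcome on its own, it is a confounder. The stratified rates, not the pooled rate, identify the causal effect.
Standardising Line W to the population shift mix: 0.576·1/38 + 0.424·77/282 = 0.131.

0.13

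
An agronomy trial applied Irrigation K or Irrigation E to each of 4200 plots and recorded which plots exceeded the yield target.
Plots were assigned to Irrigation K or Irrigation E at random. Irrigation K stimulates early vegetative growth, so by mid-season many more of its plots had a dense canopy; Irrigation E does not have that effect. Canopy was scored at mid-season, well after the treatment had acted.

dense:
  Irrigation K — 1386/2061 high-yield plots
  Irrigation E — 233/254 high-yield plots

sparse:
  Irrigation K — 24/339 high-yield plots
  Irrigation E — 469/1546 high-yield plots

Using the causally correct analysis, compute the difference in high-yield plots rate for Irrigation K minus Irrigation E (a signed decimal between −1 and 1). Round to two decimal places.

The distribution of mid-season canopy is itself part of what the irrigation does — it is an intermediate outcome. Holding it fixed would remove that part of the effect; the total effect is the pooled difference.
The causal difference is the pooled difference: 0.588 − 0.390 = +0.198.

+0.20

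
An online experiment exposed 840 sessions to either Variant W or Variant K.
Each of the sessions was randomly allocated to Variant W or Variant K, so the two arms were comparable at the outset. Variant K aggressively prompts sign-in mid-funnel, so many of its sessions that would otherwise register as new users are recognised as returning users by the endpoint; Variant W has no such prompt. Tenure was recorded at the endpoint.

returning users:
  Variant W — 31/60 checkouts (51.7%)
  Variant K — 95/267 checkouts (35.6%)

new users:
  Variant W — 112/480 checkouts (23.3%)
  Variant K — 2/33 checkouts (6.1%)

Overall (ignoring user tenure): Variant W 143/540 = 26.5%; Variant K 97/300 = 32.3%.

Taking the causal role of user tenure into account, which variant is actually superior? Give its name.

Variant K

Within every user tenure level Variant W has the higher rate, yet pooled Variant K does — Simpson's reversal.
User tenure lies on the pathway variant → user tenure → outcome, so adjusting for it blocks the indirect effect. For the total causal effect of variant, use the unadjusted pooled rates.
Pooled: Variant W 26.5% vs Variant K 32.3%; Variant K is higher overall.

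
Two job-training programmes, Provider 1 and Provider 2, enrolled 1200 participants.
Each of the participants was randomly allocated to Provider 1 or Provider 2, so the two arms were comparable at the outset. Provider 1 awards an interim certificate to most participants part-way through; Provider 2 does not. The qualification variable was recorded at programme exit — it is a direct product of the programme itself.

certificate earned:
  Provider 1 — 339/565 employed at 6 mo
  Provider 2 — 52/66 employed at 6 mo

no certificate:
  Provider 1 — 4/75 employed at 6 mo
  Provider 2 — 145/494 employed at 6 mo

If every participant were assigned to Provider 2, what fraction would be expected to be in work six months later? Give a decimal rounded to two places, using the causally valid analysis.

0.35

Qualification attained during the programme here is a post-treatment variable shaped by the programme; conditioning on it would introduce bias rather than remove it. The overall comparison is the causal one.
So P(outcome | do(Provider 2)) is just the pooled rate for Provider 2: 197/560 = 0.352.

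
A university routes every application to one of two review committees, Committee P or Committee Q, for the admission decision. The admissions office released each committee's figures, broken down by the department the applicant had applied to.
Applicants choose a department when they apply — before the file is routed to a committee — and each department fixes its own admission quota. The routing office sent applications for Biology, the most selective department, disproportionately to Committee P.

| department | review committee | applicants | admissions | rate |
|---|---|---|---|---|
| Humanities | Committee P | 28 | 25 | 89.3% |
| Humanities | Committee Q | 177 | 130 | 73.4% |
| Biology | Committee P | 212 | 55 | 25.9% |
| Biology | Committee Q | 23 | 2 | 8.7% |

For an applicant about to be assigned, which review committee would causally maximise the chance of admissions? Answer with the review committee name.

Committee P

Department differs across review committees for reasons unrelated to any effect of the review committee itself, and it separately predicts the outcome — a classic confounder. We must compare within department levels.
Within each level — Humanities: 89.3% vs 73.4%; Biology: 25.9% vs 8.7% — Committee P is higher every time.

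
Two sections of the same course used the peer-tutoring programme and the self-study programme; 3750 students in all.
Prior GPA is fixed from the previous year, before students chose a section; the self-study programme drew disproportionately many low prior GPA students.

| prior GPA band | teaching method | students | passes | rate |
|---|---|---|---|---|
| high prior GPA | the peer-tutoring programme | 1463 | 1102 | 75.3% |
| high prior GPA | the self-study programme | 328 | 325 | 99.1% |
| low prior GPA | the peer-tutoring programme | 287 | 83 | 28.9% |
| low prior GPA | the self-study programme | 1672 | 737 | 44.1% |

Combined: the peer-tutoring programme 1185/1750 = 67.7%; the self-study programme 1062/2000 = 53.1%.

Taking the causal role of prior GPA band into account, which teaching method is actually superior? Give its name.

the self-study programme

The stratified and pooled comparisons disagree (the self-study programme wins within each prior GPA band; the peer-tutoring programme wins overall), so the answer turns on the causal role of prior GPA band.
The imbalance in prior GPA band arose from how students were allocated, not from anything the teaching method did; and prior GPA band independently affects the outcome. The pooled gap is confounded — condition on prior GPA band.
Within each level — high prior GPA: 75.3% vs 99.1%; low prior GPA: 28.9% vs 44.1% — the self-study programme is higher every time.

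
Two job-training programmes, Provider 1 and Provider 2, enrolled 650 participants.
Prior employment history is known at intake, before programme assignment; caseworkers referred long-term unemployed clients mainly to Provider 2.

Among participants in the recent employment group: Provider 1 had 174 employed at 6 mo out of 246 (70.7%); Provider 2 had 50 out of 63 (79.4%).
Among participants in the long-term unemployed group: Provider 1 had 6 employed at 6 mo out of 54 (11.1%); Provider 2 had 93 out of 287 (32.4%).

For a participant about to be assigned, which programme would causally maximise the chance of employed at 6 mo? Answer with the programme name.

Here prior employment history is a common cause — it drives both which programme a case falls under and the outcome. The crude comparison mixes populations; the stratum-specific rates are the causally relevant ones.
Within each level — recent employment: 70.7% vs 79.4%; long-term unemployed: 11.1% vs 32.4% — Provider 2 is higher every time.

Provider 2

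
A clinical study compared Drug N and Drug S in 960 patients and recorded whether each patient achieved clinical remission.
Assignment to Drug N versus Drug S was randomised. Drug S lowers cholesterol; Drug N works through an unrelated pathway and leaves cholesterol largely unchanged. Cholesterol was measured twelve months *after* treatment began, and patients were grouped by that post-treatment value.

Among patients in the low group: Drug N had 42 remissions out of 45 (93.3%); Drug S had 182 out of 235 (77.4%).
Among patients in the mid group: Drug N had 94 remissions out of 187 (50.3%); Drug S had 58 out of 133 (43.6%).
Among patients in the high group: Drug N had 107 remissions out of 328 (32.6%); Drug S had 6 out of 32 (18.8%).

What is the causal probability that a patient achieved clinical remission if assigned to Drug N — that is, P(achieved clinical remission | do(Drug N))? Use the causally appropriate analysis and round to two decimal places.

0.43

Because the drug influences cholesterol, cholesterol is a post-treatment mediator, not a confounder. Stratifying on it would bias the estimate; the causal effect is the crude pooled difference.
So P(outcome | do(Drug N)) is just the pooled rate for Drug N: 243/560 = 0.434.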